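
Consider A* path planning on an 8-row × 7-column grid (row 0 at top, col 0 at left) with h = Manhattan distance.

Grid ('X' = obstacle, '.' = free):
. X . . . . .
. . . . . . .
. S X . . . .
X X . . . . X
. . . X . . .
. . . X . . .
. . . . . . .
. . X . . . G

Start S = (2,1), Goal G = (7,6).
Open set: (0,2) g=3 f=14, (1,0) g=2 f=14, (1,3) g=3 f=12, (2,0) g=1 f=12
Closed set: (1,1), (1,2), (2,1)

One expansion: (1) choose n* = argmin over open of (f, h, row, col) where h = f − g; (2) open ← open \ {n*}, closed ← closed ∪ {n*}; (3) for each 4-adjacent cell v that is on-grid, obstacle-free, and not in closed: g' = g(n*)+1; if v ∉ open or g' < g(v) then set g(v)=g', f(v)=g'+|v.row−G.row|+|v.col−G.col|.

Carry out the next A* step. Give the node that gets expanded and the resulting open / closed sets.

expanded=(1,3); open=[(0,2) g=3 f=14, (0,3) g=4 f=14, (1,0) g=2 f=14, (1,4) g=4 f=12, (2,0) g=1 f=12, (2,3) g=4 f=12]; closed=[(1,1), (1,2), (1,3), (2,1)]

step 1: expand (1,3) (f=12, h=9) → closed; open now [(0,2) g=3 f=14, (0,3) g=4 f=14, (1,0) g=2 f=14, (1,4) g=4 f=12, (2,0) g=1 f=12, (2,3) g=4 f=12]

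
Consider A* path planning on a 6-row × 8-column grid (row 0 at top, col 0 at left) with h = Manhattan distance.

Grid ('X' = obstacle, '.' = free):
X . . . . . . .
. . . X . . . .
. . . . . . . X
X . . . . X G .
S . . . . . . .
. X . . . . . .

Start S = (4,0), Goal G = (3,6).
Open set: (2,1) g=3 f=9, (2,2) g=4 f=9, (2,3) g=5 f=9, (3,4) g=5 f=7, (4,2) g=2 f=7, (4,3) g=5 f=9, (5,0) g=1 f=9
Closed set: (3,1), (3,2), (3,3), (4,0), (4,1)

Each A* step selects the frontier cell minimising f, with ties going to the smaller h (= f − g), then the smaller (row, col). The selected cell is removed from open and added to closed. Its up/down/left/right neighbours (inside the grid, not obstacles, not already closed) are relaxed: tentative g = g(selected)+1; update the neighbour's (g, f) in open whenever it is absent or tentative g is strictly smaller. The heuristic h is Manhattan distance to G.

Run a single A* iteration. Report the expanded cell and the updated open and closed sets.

step 1: expand (3,4) (f=7, h=2) → closed; open now [(2,1) g=3 f=9, (2,2) g=4 f=9, (2,3) g=5 f=9, (2,4) g=6 f=9, (4,2) g=2 f=7, (4,3) g=5 f=9, (4,4) g=6 f=9, (5,0) g=1 f=9]

expanded=(3,4); open=[(2,1) g=3 f=9, (2,2) g=4 f=9, (2,3) g=5 f=9, (2,4) g=6 f=9, (4,2) g=2 f=7, (4,3) g=5 f=9, (4,4) g=6 f=9, (5,0) g=1 f=9]; closed=[(3,1), (3,2), (3,3), (3,4), (4,0), (4,1)]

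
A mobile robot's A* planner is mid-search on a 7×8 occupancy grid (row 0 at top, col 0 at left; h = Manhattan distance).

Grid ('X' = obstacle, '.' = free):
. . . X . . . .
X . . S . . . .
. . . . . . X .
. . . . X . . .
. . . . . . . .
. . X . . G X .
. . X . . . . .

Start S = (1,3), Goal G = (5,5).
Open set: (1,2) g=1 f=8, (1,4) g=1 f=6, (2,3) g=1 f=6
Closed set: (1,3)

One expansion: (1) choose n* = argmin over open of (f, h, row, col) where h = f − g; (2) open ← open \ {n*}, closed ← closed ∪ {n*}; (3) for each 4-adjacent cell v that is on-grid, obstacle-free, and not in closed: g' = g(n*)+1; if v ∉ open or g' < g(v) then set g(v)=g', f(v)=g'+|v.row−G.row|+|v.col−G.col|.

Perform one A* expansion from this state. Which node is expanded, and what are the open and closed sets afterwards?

expanded=(1,4); open=[(0,4) g=2 f=8, (1,2) g=1 f=8, (1,5) g=2 f=6, (2,3) g=1 f=6, (2,4) g=2 f=6]; closed=[(1,3), (1,4)]

step 1: expand (1,4) (f=6, h=5) → closed; open now [(0,4) g=2 f=8, (1,2) g=1 f=8, (1,5) g=2 f=6, (2,3) g=1 f=6, (2,4) g=2 f=6]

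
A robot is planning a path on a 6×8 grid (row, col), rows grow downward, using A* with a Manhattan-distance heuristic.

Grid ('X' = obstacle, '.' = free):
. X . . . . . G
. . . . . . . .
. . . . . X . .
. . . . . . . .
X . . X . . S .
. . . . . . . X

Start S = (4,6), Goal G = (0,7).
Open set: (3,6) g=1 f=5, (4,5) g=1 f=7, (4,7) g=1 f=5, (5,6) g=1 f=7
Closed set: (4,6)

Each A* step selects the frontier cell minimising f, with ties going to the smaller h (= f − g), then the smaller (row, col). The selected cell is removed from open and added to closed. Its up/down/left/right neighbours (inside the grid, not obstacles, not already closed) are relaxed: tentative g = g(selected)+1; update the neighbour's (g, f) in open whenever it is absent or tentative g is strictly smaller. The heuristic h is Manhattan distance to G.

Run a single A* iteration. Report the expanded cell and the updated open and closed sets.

expanded=(3,6); open=[(2,6) g=2 f=5, (3,5) g=2 f=7, (3,7) g=2 f=5, (4,5) g=1 f=7, (4,7) g=1 f=5, (5,6) g=1 f=7]; closed=[(3,6), (4,6)]

step 1: expand (3,6) (f=5, h=4) → closed; open now [(2,6) g=2 f=5, (3,5) g=2 f=7, (3,7) g=2 f=5, (4,5) g=1 f=7, (4,7) g=1 f=5, (5,6) g=1 f=7]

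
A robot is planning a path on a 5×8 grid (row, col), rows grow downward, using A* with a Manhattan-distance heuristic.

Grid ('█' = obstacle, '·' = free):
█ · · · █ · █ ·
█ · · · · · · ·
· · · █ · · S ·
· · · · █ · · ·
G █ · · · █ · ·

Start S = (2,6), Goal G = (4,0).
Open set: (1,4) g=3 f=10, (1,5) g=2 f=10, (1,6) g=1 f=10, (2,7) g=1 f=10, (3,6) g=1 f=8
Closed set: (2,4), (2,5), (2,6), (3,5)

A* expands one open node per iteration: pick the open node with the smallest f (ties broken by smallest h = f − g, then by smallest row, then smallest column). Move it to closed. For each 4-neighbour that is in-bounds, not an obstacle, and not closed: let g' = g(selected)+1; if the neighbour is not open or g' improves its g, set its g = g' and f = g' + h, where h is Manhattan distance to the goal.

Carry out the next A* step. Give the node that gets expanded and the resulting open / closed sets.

expanded=(3,6); open=[(1,4) g=3 f=10, (1,5) g=2 f=10, (1,6) g=1 f=10, (2,7) g=1 f=10, (3,7) g=2 f=10, (4,6) g=2 f=8]; closed=[(2,4), (2,5), (2,6), (3,5), (3,6)]

step 1: expand (3,6) (f=8, h=7) → closed; open now [(1,4) g=3 f=10, (1,5) g=2 f=10, (1,6) g=1 f=10, (2,7) g=1 f=10, (3,7) g=2 f=10, (4,6) g=2 f=8]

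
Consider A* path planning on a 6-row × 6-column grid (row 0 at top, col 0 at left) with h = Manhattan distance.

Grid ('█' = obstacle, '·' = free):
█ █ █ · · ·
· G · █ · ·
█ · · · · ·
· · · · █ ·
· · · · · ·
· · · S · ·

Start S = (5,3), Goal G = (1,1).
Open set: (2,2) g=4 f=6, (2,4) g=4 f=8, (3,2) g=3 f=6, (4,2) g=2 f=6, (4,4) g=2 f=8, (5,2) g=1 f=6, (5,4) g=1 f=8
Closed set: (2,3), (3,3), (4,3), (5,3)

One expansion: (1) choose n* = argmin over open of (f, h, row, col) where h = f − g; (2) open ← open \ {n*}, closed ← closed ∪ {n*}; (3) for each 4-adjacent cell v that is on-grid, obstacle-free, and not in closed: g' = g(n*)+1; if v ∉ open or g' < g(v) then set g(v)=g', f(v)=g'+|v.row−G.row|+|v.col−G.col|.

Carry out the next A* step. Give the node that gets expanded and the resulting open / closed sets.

expanded=(2,2); open=[(1,2) g=5 f=6, (2,1) g=5 f=6, (2,4) g=4 f=8, (3,2) g=3 f=6, (4,2) g=2 f=6, (4,4) g=2 f=8, (5,2) g=1 f=6, (5,4) g=1 f=8]; closed=[(2,2), (2,3), (3,3), (4,3), (5,3)]

step 1: expand (2,2) (f=6, h=2) → closed; open now [(1,2) g=5 f=6, (2,1) g=5 f=6, (2,4) g=4 f=8, (3,2) g=3 f=6, (4,2) g=2 f=6, (4,4) g=2 f=8, (5,2) g=1 f=6, (5,4) g=1 f=8]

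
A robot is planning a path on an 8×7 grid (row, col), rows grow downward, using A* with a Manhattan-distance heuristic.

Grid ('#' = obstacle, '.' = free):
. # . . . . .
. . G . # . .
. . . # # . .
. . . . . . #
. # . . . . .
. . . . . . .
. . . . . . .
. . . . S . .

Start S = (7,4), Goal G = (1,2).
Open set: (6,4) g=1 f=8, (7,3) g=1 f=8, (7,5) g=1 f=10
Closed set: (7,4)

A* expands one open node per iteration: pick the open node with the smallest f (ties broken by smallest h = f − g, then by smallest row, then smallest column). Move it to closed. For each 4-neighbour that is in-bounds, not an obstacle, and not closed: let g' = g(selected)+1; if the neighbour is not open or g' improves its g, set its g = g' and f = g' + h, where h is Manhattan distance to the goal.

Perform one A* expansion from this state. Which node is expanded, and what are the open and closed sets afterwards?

step 1: expand (6,4) (f=8, h=7) → closed; open now [(5,4) g=2 f=8, (6,3) g=2 f=8, (6,5) g=2 f=10, (7,3) g=1 f=8, (7,5) g=1 f=10]

expanded=(6,4); open=[(5,4) g=2 f=8, (6,3) g=2 f=8, (6,5) g=2 f=10, (7,3) g=1 f=8, (7,5) g=1 f=10]; closed=[(6,4), (7,4)]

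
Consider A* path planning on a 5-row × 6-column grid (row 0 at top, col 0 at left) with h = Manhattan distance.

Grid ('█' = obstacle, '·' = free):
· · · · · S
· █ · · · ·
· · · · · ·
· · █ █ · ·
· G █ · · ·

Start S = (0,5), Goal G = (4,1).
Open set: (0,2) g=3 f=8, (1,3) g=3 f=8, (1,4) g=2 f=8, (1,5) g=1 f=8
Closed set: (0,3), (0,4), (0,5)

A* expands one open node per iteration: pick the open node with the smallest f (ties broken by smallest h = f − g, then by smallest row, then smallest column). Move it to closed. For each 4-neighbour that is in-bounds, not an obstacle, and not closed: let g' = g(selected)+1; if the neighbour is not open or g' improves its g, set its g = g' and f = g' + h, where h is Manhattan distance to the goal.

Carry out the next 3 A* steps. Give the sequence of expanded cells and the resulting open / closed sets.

order=[(0,2) → (0,1) → (1,2)]; open=[(0,0) g=5 f=10, (1,3) g=3 f=8, (1,4) g=2 f=8, (1,5) g=1 f=8, (2,2) g=5 f=8]; closed=[(0,1), (0,2), (0,3), (0,4), (0,5), (1,2)]

step 1: expand (0,2) (f=8, h=5) → closed; open now [(0,1) g=4 f=8, (1,2) g=4 f=8, (1,3) g=3 f=8, (1,4) g=2 f=8, (1,5) g=1 f=8]
step 2: expand (0,1) (f=8, h=4) → closed; open now [(0,0) g=5 f=10, (1,2) g=4 f=8, (1,3) g=3 f=8, (1,4) g=2 f=8, (1,5) g=1 f=8]
step 3: expand (1,2) (f=8, h=4) → closed; open now [(0,0) g=5 f=10, (1,3) g=3 f=8, (1,4) g=2 f=8, (1,5) g=1 f=8, (2,2) g=5 f=8]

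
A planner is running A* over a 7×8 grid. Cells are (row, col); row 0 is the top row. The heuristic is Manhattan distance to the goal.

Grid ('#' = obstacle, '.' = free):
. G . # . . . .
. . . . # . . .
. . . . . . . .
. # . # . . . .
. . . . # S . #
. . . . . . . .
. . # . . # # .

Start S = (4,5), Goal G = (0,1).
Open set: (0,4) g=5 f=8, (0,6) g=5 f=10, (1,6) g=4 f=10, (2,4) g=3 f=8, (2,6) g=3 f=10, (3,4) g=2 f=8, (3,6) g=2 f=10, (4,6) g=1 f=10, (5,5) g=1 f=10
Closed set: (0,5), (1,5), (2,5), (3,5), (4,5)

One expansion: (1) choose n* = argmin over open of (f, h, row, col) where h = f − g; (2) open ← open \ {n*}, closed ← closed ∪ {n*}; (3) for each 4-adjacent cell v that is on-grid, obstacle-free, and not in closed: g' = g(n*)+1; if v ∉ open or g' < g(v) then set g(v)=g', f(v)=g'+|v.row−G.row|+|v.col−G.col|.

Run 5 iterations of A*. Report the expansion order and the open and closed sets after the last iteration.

step 1: expand (0,4) (f=8, h=3) → closed; open now [(0,6) g=5 f=10, (1,6) g=4 f=10, (2,4) g=3 f=8, (2,6) g=3 f=10, (3,4) g=2 f=8, (3,6) g=2 f=10, (4,6) g=1 f=10, (5,5) g=1 f=10]
step 2: expand (2,4) (f=8, h=5) → closed; open now [(0,6) g=5 f=10, (1,6) g=4 f=10, (2,3) g=4 f=8, (2,6) g=3 f=10, (3,4) g=2 f=8, (3,6) g=2 f=10, (4,6) g=1 f=10, (5,5) g=1 f=10]
step 3: expand (2,3) (f=8, h=4) → closed; open now [(0,6) g=5 f=10, (1,3) g=5 f=8, (1,6) g=4 f=10, (2,2) g=5 f=8, (2,6) g=3 f=10, (3,4) g=2 f=8, (3,6) g=2 f=10, (4,6) g=1 f=10, (5,5) g=1 f=10]
step 4: expand (1,3) (f=8, h=3) → closed; open now [(0,6) g=5 f=10, (1,2) g=6 f=8, (1,6) g=4 f=10, (2,2) g=5 f=8, (2,6) g=3 f=10, (3,4) g=2 f=8, (3,6) g=2 f=10, (4,6) g=1 f=10, (5,5) g=1 f=10]
step 5: expand (1,2) (f=8, h=2) → closed; open now [(0,2) g=7 f=8, (0,6) g=5 f=10, (1,1) g=7 f=8, (1,6) g=4 f=10, (2,2) g=5 f=8, (2,6) g=3 f=10, (3,4) g=2 f=8, (3,6) g=2 f=10, (4,6) g=1 f=10, (5,5) g=1 f=10]

order=[(0,4) → (2,4) → (2,3) → (1,3) → (1,2)]; open=[(0,2) g=7 f=8, (0,6) g=5 f=10, (1,1) g=7 f=8, (1,6) g=4 f=10, (2,2) g=5 f=8, (2,6) g=3 f=10, (3,4) g=2 f=8, (3,6) g=2 f=10, (4,6) g=1 f=10, (5,5) g=1 f=10]; closed=[(0,4), (0,5), (1,2), (1,3), (1,5), (2,3), (2,4), (2,5), (3,5), (4,5)]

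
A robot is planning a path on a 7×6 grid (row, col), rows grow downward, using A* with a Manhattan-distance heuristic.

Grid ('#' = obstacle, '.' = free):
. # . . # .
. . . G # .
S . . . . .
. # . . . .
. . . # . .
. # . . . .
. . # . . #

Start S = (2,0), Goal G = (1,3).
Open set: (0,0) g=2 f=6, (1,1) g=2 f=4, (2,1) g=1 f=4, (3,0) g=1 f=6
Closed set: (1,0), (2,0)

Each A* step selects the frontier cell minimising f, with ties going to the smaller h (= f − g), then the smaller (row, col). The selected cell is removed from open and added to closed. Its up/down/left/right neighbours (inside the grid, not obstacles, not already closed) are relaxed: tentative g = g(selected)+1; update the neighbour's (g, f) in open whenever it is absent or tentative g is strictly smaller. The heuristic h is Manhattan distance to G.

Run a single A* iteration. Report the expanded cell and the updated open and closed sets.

step 1: expand (1,1) (f=4, h=2) → closed; open now [(0,0) g=2 f=6, (1,2) g=3 f=4, (2,1) g=1 f=4, (3,0) g=1 f=6]

expanded=(1,1); open=[(0,0) g=2 f=6, (1,2) g=3 f=4, (2,1) g=1 f=4, (3,0) g=1 f=6]; closed=[(1,0), (1,1), (2,0)]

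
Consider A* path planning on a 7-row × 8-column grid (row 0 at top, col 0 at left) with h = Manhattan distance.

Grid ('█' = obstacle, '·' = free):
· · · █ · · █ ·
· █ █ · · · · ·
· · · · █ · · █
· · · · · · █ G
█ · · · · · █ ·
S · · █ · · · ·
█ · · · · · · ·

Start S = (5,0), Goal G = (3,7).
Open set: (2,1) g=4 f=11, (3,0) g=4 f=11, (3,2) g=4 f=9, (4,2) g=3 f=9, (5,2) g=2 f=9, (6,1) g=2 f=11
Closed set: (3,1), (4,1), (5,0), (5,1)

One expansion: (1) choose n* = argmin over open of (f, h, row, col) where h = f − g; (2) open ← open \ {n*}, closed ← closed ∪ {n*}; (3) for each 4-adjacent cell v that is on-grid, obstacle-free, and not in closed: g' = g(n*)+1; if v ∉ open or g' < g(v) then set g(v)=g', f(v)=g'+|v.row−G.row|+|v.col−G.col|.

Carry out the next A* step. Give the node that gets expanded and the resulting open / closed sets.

step 1: expand (3,2) (f=9, h=5) → closed; open now [(2,1) g=4 f=11, (2,2) g=5 f=11, (3,0) g=4 f=11, (3,3) g=5 f=9, (4,2) g=3 f=9, (5,2) g=2 f=9, (6,1) g=2 f=11]

expanded=(3,2); open=[(2,1) g=4 f=11, (2,2) g=5 f=11, (3,0) g=4 f=11, (3,3) g=5 f=9, (4,2) g=3 f=9, (5,2) g=2 f=9, (6,1) g=2 f=11]; closed=[(3,1), (3,2), (4,1), (5,0), (5,1)]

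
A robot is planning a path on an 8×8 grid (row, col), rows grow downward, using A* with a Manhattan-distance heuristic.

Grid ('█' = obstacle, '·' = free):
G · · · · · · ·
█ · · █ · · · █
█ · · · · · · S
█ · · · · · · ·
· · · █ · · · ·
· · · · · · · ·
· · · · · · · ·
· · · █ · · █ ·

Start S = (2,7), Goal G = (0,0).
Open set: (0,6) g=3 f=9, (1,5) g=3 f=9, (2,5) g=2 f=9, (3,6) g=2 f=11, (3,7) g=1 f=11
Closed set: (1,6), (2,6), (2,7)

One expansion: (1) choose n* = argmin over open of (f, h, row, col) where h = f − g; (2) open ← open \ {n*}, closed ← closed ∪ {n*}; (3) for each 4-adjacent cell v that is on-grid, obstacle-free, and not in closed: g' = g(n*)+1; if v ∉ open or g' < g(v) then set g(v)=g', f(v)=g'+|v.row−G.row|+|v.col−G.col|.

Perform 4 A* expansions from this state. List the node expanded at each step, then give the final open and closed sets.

order=[(0,6) → (0,5) → (0,4) → (0,3)]; open=[(0,2) g=7 f=9, (0,7) g=4 f=11, (1,4) g=6 f=11, (1,5) g=3 f=9, (2,5) g=2 f=9, (3,6) g=2 f=11, (3,7) g=1 f=11]; closed=[(0,3), (0,4), (0,5), (0,6), (1,6), (2,6), (2,7)]

step 1: expand (0,6) (f=9, h=6) → closed; open now [(0,5) g=4 f=9, (0,7) g=4 f=11, (1,5) g=3 f=9, (2,5) g=2 f=9, (3,6) g=2 f=11, (3,7) g=1 f=11]
step 2: expand (0,5) (f=9, h=5) → closed; open now [(0,4) g=5 f=9, (0,7) g=4 f=11, (1,5) g=3 f=9, (2,5) g=2 f=9, (3,6) g=2 f=11, (3,7) g=1 f=11]
step 3: expand (0,4) (f=9, h=4) → closed; open now [(0,3) g=6 f=9, (0,7) g=4 f=11, (1,4) g=6 f=11, (1,5) g=3 f=9, (2,5) g=2 f=9, (3,6) g=2 f=11, (3,7) g=1 f=11]
step 4: expand (0,3) (f=9, h=3) → closed; open now [(0,2) g=7 f=9, (0,7) g=4 f=11, (1,4) g=6 f=11, (1,5) g=3 f=9, (2,5) g=2 f=9, (3,6) g=2 f=11, (3,7) g=1 f=11]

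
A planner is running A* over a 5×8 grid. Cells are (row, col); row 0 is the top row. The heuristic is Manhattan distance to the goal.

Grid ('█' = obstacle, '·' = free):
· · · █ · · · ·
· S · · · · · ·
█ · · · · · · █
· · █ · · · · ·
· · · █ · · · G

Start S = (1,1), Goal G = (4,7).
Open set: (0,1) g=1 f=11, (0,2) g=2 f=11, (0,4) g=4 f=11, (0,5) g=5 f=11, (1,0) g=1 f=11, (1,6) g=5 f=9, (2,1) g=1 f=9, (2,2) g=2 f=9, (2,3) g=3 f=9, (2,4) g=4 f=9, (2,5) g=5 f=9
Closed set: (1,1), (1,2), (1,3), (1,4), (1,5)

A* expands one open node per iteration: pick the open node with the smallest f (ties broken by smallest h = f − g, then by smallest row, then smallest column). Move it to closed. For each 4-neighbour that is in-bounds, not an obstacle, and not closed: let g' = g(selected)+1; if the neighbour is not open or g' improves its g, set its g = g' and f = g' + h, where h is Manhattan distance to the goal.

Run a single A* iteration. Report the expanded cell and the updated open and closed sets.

expanded=(1,6); open=[(0,1) g=1 f=11, (0,2) g=2 f=11, (0,4) g=4 f=11, (0,5) g=5 f=11, (0,6) g=6 f=11, (1,0) g=1 f=11, (1,7) g=6 f=9, (2,1) g=1 f=9, (2,2) g=2 f=9, (2,3) g=3 f=9, (2,4) g=4 f=9, (2,5) g=5 f=9, (2,6) g=6 f=9]; closed=[(1,1), (1,2), (1,3), (1,4), (1,5), (1,6)]

step 1: expand (1,6) (f=9, h=4) → closed; open now [(0,1) g=1 f=11, (0,2) g=2 f=11, (0,4) g=4 f=11, (0,5) g=5 f=11, (0,6) g=6 f=11, (1,0) g=1 f=11, (1,7) g=6 f=9, (2,1) g=1 f=9, (2,2) g=2 f=9, (2,3) g=3 f=9, (2,4) g=4 f=9, (2,5) g=5 f=9, (2,6) g=6 f=9]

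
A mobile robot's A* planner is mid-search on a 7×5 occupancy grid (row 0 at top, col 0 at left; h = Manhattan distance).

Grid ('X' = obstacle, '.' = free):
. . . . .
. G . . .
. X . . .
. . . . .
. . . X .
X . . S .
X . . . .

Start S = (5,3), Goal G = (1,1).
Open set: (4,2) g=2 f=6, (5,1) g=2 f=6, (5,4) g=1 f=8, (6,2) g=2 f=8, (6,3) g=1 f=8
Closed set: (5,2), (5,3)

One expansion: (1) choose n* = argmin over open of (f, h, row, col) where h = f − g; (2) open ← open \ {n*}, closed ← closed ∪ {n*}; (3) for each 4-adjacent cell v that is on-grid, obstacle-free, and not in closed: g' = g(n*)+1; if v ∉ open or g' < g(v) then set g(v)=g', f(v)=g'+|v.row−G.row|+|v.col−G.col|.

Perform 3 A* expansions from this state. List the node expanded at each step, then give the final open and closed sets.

order=[(4,2) → (3,2) → (2,2)]; open=[(1,2) g=5 f=6, (2,3) g=5 f=8, (3,1) g=4 f=6, (3,3) g=4 f=8, (4,1) g=3 f=6, (5,1) g=2 f=6, (5,4) g=1 f=8, (6,2) g=2 f=8, (6,3) g=1 f=8]; closed=[(2,2), (3,2), (4,2), (5,2), (5,3)]

step 1: expand (4,2) (f=6, h=4) → closed; open now [(3,2) g=3 f=6, (4,1) g=3 f=6, (5,1) g=2 f=6, (5,4) g=1 f=8, (6,2) g=2 f=8, (6,3) g=1 f=8]
step 2: expand (3,2) (f=6, h=3) → closed; open now [(2,2) g=4 f=6, (3,1) g=4 f=6, (3,3) g=4 f=8, (4,1) g=3 f=6, (5,1) g=2 f=6, (5,4) g=1 f=8, (6,2) g=2 f=8, (6,3) g=1 f=8]
step 3: expand (2,2) (f=6, h=2) → closed; open now [(1,2) g=5 f=6, (2,3) g=5 f=8, (3,1) g=4 f=6, (3,3) g=4 f=8, (4,1) g=3 f=6, (5,1) g=2 f=6, (5,4) g=1 f=8, (6,2) g=2 f=8, (6,3) g=1 f=8]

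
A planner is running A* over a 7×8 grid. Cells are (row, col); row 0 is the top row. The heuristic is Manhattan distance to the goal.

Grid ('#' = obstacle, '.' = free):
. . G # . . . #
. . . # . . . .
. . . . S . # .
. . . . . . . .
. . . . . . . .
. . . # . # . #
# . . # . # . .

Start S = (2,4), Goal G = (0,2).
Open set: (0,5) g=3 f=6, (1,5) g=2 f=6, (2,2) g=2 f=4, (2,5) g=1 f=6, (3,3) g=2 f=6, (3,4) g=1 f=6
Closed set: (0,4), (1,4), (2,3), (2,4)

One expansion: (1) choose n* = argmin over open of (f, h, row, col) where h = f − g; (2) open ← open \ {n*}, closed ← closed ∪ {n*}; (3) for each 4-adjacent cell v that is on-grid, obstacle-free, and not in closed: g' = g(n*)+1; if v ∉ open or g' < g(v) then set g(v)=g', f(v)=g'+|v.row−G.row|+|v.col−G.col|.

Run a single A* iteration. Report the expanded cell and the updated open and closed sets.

expanded=(2,2); open=[(0,5) g=3 f=6, (1,2) g=3 f=4, (1,5) g=2 f=6, (2,1) g=3 f=6, (2,5) g=1 f=6, (3,2) g=3 f=6, (3,3) g=2 f=6, (3,4) g=1 f=6]; closed=[(0,4), (1,4), (2,2), (2,3), (2,4)]

step 1: expand (2,2) (f=4, h=2) → closed; open now [(0,5) g=3 f=6, (1,2) g=3 f=4, (1,5) g=2 f=6, (2,1) g=3 f=6, (2,5) g=1 f=6, (3,2) g=3 f=6, (3,3) g=2 f=6, (3,4) g=1 f=6]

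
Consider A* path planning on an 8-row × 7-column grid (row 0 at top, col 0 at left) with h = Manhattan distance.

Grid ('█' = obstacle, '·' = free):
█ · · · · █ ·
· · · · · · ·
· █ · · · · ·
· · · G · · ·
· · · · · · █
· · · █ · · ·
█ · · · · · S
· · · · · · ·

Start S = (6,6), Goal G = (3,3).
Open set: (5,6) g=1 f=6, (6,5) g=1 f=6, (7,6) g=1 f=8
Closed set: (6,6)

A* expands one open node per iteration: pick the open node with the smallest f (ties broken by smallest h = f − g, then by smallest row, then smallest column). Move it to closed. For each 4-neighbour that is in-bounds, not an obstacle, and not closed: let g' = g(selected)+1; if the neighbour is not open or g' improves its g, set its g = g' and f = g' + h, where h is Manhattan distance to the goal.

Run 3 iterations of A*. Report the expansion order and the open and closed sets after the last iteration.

order=[(5,6) → (5,5) → (4,5)]; open=[(3,5) g=4 f=6, (4,4) g=4 f=6, (5,4) g=3 f=6, (6,5) g=1 f=6, (7,6) g=1 f=8]; closed=[(4,5), (5,5), (5,6), (6,6)]

step 1: expand (5,6) (f=6, h=5) → closed; open now [(5,5) g=2 f=6, (6,5) g=1 f=6, (7,6) g=1 f=8]
step 2: expand (5,5) (f=6, h=4) → closed; open now [(4,5) g=3 f=6, (5,4) g=3 f=6, (6,5) g=1 f=6, (7,6) g=1 f=8]
step 3: expand (4,5) (f=6, h=3) → closed; open now [(3,5) g=4 f=6, (4,4) g=4 f=6, (5,4) g=3 f=6, (6,5) g=1 f=6, (7,6) g=1 f=8]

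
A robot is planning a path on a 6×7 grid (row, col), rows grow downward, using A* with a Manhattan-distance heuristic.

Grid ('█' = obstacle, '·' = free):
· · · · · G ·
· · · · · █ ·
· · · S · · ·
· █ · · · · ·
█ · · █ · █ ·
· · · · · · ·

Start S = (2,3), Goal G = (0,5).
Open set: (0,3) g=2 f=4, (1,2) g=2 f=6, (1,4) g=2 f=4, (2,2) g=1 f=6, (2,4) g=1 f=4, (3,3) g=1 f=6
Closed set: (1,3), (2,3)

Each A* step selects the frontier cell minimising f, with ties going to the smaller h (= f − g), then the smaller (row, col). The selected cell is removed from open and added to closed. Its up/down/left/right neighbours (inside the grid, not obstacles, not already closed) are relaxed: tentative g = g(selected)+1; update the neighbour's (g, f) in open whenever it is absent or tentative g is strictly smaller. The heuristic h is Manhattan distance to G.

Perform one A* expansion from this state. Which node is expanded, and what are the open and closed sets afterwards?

expanded=(0,3); open=[(0,2) g=3 f=6, (0,4) g=3 f=4, (1,2) g=2 f=6, (1,4) g=2 f=4, (2,2) g=1 f=6, (2,4) g=1 f=4, (3,3) g=1 f=6]; closed=[(0,3), (1,3), (2,3)]

step 1: expand (0,3) (f=4, h=2) → closed; open now [(0,2) g=3 f=6, (0,4) g=3 f=4, (1,2) g=2 f=6, (1,4) g=2 f=4, (2,2) g=1 f=6, (2,4) g=1 f=4, (3,3) g=1 f=6]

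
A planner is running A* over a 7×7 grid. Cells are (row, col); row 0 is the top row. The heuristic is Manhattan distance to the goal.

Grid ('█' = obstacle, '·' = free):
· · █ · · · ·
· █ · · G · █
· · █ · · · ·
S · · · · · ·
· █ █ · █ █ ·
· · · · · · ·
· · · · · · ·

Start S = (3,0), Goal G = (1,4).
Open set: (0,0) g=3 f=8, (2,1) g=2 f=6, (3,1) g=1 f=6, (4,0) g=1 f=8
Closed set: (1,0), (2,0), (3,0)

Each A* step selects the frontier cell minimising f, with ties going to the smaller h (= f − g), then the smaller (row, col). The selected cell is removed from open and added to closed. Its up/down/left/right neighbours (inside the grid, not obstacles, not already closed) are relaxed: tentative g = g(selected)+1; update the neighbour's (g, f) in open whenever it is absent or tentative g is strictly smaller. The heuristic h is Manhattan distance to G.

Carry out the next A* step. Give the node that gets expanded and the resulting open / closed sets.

expanded=(2,1); open=[(0,0) g=3 f=8, (3,1) g=1 f=6, (4,0) g=1 f=8]; closed=[(1,0), (2,0), (2,1), (3,0)]

step 1: expand (2,1) (f=6, h=4) → closed; open now [(0,0) g=3 f=8, (3,1) g=1 f=6, (4,0) g=1 f=8]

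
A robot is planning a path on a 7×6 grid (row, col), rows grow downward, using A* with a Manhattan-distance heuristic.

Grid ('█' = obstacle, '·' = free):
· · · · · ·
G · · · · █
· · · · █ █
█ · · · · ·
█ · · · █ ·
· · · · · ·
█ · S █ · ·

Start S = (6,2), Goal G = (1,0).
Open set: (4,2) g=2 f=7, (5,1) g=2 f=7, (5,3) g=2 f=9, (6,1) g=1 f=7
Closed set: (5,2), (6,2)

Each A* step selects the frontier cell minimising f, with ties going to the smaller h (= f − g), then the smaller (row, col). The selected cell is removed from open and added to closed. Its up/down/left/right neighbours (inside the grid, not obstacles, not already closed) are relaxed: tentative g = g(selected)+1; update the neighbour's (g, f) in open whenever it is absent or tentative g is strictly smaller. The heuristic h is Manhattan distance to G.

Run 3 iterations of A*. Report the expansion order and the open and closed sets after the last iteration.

order=[(4,2) → (3,2) → (2,2)]; open=[(1,2) g=5 f=7, (2,1) g=5 f=7, (2,3) g=5 f=9, (3,1) g=4 f=7, (3,3) g=4 f=9, (4,1) g=3 f=7, (4,3) g=3 f=9, (5,1) g=2 f=7, (5,3) g=2 f=9, (6,1) g=1 f=7]; closed=[(2,2), (3,2), (4,2), (5,2), (6,2)]

step 1: expand (4,2) (f=7, h=5) → closed; open now [(3,2) g=3 f=7, (4,1) g=3 f=7, (4,3) g=3 f=9, (5,1) g=2 f=7, (5,3) g=2 f=9, (6,1) g=1 f=7]
step 2: expand (3,2) (f=7, h=4) → closed; open now [(2,2) g=4 f=7, (3,1) g=4 f=7, (3,3) g=4 f=9, (4,1) g=3 f=7, (4,3) g=3 f=9, (5,1) g=2 f=7, (5,3) g=2 f=9, (6,1) g=1 f=7]
step 3: expand (2,2) (f=7, h=3) → closed; open now [(1,2) g=5 f=7, (2,1) g=5 f=7, (2,3) g=5 f=9, (3,1) g=4 f=7, (3,3) g=4 f=9, (4,1) g=3 f=7, (4,3) g=3 f=9, (5,1) g=2 f=7, (5,3) g=2 f=9, (6,1) g=1 f=7]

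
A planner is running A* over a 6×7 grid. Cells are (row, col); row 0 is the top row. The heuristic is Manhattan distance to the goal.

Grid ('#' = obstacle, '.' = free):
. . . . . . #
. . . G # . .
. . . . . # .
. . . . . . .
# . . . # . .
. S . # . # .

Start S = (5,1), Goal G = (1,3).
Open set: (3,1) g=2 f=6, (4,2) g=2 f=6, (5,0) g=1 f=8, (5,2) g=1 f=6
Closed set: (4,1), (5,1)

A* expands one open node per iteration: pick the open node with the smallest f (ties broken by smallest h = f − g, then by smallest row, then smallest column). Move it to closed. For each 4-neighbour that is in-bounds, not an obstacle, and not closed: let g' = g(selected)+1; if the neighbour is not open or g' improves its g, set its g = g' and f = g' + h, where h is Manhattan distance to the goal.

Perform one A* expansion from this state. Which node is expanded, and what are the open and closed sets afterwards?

expanded=(3,1); open=[(2,1) g=3 f=6, (3,0) g=3 f=8, (3,2) g=3 f=6, (4,2) g=2 f=6, (5,0) g=1 f=8, (5,2) g=1 f=6]; closed=[(3,1), (4,1), (5,1)]

step 1: expand (3,1) (f=6, h=4) → closed; open now [(2,1) g=3 f=6, (3,0) g=3 f=8, (3,2) g=3 f=6, (4,2) g=2 f=6, (5,0) g=1 f=8, (5,2) g=1 f=6]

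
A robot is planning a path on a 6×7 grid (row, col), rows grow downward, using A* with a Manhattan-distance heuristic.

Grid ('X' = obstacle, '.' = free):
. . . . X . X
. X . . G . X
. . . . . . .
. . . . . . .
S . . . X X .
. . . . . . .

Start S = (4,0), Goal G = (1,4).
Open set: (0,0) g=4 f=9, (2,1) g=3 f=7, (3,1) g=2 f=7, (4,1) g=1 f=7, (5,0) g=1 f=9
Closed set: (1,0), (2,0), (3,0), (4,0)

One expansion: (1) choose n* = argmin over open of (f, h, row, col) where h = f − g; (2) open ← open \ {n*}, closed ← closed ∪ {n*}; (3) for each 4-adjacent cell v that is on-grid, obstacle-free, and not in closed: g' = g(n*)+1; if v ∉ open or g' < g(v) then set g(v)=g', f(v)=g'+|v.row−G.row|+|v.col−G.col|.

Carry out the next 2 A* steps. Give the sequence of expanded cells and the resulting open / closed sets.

step 1: expand (2,1) (f=7, h=4) → closed; open now [(0,0) g=4 f=9, (2,2) g=4 f=7, (3,1) g=2 f=7, (4,1) g=1 f=7, (5,0) g=1 f=9]
step 2: expand (2,2) (f=7, h=3) → closed; open now [(0,0) g=4 f=9, (1,2) g=5 f=7, (2,3) g=5 f=7, (3,1) g=2 f=7, (3,2) g=5 f=9, (4,1) g=1 f=7, (5,0) g=1 f=9]

order=[(2,1) → (2,2)]; open=[(0,0) g=4 f=9, (1,2) g=5 f=7, (2,3) g=5 f=7, (3,1) g=2 f=7, (3,2) g=5 f=9, (4,1) g=1 f=7, (5,0) g=1 f=9]; closed=[(1,0), (2,0), (2,1), (2,2), (3,0), (4,0)]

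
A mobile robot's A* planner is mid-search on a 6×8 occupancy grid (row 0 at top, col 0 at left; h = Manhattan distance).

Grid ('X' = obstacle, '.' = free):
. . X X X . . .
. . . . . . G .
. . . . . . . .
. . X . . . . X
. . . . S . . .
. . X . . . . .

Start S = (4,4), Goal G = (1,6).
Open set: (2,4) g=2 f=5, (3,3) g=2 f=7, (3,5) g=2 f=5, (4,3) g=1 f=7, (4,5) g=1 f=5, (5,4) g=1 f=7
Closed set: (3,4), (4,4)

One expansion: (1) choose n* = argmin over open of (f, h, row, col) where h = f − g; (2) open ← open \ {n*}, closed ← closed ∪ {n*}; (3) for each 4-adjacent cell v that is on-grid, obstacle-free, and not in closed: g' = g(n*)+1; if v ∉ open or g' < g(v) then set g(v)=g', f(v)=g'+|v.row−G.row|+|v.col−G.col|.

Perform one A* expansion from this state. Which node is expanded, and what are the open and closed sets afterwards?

expanded=(2,4); open=[(1,4) g=3 f=5, (2,3) g=3 f=7, (2,5) g=3 f=5, (3,3) g=2 f=7, (3,5) g=2 f=5, (4,3) g=1 f=7, (4,5) g=1 f=5, (5,4) g=1 f=7]; closed=[(2,4), (3,4), (4,4)]

step 1: expand (2,4) (f=5, h=3) → closed; open now [(1,4) g=3 f=5, (2,3) g=3 f=7, (2,5) g=3 f=5, (3,3) g=2 f=7, (3,5) g=2 f=5, (4,3) g=1 f=7, (4,5) g=1 f=5, (5,4) g=1 f=7]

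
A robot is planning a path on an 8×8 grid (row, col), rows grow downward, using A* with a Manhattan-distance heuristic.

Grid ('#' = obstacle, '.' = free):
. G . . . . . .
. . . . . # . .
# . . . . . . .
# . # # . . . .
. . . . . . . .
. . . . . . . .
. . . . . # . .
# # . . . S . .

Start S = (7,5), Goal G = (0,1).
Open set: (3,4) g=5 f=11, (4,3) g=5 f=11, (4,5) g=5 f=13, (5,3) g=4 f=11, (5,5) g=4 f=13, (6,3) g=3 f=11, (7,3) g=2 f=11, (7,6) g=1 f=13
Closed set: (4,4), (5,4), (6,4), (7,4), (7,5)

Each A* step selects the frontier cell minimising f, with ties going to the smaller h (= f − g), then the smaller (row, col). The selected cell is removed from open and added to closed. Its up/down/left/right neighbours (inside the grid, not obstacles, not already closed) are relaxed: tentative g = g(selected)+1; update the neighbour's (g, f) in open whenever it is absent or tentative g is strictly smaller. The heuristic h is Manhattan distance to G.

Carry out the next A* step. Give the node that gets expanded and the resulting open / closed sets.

step 1: expand (3,4) (f=11, h=6) → closed; open now [(2,4) g=6 f=11, (3,5) g=6 f=13, (4,3) g=5 f=11, (4,5) g=5 f=13, (5,3) g=4 f=11, (5,5) g=4 f=13, (6,3) g=3 f=11, (7,3) g=2 f=11, (7,6) g=1 f=13]

expanded=(3,4); open=[(2,4) g=6 f=11, (3,5) g=6 f=13, (4,3) g=5 f=11, (4,5) g=5 f=13, (5,3) g=4 f=11, (5,5) g=4 f=13, (6,3) g=3 f=11, (7,3) g=2 f=11, (7,6) g=1 f=13]; closed=[(3,4), (4,4), (5,4), (6,4), (7,4), (7,5)]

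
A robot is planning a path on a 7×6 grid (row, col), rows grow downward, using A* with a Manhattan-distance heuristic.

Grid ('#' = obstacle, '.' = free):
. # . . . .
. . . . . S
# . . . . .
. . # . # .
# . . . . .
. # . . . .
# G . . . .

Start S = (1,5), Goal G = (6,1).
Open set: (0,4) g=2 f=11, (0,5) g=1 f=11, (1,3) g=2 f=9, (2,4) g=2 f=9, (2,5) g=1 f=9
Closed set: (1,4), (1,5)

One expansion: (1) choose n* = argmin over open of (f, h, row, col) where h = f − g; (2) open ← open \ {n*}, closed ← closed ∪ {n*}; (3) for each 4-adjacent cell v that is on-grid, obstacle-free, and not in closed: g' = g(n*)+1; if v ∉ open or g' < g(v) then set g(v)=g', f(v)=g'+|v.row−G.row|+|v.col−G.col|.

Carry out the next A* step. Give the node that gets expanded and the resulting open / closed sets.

expanded=(1,3); open=[(0,3) g=3 f=11, (0,4) g=2 f=11, (0,5) g=1 f=11, (1,2) g=3 f=9, (2,3) g=3 f=9, (2,4) g=2 f=9, (2,5) g=1 f=9]; closed=[(1,3), (1,4), (1,5)]

step 1: expand (1,3) (f=9, h=7) → closed; open now [(0,3) g=3 f=11, (0,4) g=2 f=11, (0,5) g=1 f=11, (1,2) g=3 f=9, (2,3) g=3 f=9, (2,4) g=2 f=9, (2,5) g=1 f=9]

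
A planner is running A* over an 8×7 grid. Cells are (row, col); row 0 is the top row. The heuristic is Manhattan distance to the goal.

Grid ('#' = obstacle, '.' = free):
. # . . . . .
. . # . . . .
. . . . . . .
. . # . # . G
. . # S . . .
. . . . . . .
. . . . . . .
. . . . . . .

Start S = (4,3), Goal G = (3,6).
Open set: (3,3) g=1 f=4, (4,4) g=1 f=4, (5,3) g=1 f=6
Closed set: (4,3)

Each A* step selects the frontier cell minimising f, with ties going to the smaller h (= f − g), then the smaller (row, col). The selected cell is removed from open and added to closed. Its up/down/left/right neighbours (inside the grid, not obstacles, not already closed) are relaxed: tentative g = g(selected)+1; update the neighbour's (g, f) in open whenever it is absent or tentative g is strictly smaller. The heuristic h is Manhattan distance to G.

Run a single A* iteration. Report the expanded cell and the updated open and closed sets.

expanded=(3,3); open=[(2,3) g=2 f=6, (4,4) g=1 f=4, (5,3) g=1 f=6]; closed=[(3,3), (4,3)]

step 1: expand (3,3) (f=4, h=3) → closed; open now [(2,3) g=2 f=6, (4,4) g=1 f=4, (5,3) g=1 f=6]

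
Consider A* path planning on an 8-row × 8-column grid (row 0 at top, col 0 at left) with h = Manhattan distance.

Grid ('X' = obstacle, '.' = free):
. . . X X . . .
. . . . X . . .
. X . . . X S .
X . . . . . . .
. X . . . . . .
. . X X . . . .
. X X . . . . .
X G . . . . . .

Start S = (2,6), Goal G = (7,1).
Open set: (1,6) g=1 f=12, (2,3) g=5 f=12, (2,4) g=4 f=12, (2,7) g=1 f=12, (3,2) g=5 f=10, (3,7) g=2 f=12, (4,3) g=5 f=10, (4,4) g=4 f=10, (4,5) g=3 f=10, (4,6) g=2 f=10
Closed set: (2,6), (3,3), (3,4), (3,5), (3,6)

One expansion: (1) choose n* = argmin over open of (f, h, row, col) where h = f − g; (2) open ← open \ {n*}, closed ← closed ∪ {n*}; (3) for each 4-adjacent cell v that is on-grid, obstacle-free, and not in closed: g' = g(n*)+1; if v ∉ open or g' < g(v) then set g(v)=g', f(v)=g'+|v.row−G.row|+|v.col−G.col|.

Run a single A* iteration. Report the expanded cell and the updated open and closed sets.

step 1: expand (3,2) (f=10, h=5) → closed; open now [(1,6) g=1 f=12, (2,2) g=6 f=12, (2,3) g=5 f=12, (2,4) g=4 f=12, (2,7) g=1 f=12, (3,1) g=6 f=10, (3,7) g=2 f=12, (4,2) g=6 f=10, (4,3) g=5 f=10, (4,4) g=4 f=10, (4,5) g=3 f=10, (4,6) g=2 f=10]

expanded=(3,2); open=[(1,6) g=1 f=12, (2,2) g=6 f=12, (2,3) g=5 f=12, (2,4) g=4 f=12, (2,7) g=1 f=12, (3,1) g=6 f=10, (3,7) g=2 f=12, (4,2) g=6 f=10, (4,3) g=5 f=10, (4,4) g=4 f=10, (4,5) g=3 f=10, (4,6) g=2 f=10]; closed=[(2,6), (3,2), (3,3), (3,4), (3,5), (3,6)]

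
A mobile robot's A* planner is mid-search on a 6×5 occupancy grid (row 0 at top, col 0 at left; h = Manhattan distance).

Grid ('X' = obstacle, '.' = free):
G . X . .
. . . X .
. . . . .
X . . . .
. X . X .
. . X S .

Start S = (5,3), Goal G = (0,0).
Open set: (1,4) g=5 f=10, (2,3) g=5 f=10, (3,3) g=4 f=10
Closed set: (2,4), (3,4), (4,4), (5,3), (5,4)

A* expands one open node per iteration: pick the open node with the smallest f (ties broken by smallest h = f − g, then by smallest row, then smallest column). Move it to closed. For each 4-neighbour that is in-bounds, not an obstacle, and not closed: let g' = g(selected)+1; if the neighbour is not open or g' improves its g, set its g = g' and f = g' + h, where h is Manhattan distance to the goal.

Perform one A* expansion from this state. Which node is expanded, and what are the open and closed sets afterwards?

step 1: expand (1,4) (f=10, h=5) → closed; open now [(0,4) g=6 f=10, (2,3) g=5 f=10, (3,3) g=4 f=10]

expanded=(1,4); open=[(0,4) g=6 f=10, (2,3) g=5 f=10, (3,3) g=4 f=10]; closed=[(1,4), (2,4), (3,4), (4,4), (5,3), (5,4)]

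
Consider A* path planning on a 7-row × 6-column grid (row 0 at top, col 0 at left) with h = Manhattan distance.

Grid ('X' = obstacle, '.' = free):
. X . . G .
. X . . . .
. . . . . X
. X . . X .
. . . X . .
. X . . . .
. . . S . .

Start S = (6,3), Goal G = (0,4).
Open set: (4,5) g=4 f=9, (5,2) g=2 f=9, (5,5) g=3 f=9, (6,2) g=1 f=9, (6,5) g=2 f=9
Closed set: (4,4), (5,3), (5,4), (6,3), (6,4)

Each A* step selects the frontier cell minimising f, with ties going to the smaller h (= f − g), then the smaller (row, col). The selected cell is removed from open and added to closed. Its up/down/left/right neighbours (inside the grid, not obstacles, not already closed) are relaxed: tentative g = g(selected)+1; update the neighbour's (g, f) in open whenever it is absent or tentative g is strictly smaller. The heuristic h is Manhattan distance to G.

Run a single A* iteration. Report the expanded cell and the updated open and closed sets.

expanded=(4,5); open=[(3,5) g=5 f=9, (5,2) g=2 f=9, (5,5) g=3 f=9, (6,2) g=1 f=9, (6,5) g=2 f=9]; closed=[(4,4), (4,5), (5,3), (5,4), (6,3), (6,4)]

step 1: expand (4,5) (f=9, h=5) → closed; open now [(3,5) g=5 f=9, (5,2) g=2 f=9, (5,5) g=3 f=9, (6,2) g=1 f=9, (6,5) g=2 f=9]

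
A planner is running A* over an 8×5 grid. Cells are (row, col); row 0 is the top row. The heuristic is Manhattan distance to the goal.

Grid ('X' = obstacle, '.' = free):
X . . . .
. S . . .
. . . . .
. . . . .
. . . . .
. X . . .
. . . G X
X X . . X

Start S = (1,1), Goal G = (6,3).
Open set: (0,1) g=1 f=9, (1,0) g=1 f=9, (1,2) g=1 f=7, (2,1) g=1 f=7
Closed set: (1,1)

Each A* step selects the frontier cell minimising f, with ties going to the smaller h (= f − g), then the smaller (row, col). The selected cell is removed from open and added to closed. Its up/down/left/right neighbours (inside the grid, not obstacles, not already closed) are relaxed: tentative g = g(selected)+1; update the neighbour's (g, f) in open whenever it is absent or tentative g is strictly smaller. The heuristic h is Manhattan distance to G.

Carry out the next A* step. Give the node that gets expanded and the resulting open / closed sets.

expanded=(1,2); open=[(0,1) g=1 f=9, (0,2) g=2 f=9, (1,0) g=1 f=9, (1,3) g=2 f=7, (2,1) g=1 f=7, (2,2) g=2 f=7]; closed=[(1,1), (1,2)]

step 1: expand (1,2) (f=7, h=6) → closed; open now [(0,1) g=1 f=9, (0,2) g=2 f=9, (1,0) g=1 f=9, (1,3) g=2 f=7, (2,1) g=1 f=7, (2,2) g=2 f=7]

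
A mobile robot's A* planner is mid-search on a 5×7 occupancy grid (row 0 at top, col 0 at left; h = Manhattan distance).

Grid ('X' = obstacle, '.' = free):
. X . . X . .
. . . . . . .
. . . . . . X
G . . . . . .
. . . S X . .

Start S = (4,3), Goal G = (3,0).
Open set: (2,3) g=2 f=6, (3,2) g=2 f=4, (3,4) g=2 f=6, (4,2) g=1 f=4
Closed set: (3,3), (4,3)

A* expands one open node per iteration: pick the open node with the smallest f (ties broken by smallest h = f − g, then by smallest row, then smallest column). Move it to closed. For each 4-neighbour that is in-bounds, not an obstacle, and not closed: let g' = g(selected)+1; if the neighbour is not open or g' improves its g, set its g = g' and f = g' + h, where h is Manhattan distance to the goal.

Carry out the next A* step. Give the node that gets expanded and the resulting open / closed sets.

step 1: expand (3,2) (f=4, h=2) → closed; open now [(2,2) g=3 f=6, (2,3) g=2 f=6, (3,1) g=3 f=4, (3,4) g=2 f=6, (4,2) g=1 f=4]

expanded=(3,2); open=[(2,2) g=3 f=6, (2,3) g=2 f=6, (3,1) g=3 f=4, (3,4) g=2 f=6, (4,2) g=1 f=4]; closed=[(3,2), (3,3), (4,3)]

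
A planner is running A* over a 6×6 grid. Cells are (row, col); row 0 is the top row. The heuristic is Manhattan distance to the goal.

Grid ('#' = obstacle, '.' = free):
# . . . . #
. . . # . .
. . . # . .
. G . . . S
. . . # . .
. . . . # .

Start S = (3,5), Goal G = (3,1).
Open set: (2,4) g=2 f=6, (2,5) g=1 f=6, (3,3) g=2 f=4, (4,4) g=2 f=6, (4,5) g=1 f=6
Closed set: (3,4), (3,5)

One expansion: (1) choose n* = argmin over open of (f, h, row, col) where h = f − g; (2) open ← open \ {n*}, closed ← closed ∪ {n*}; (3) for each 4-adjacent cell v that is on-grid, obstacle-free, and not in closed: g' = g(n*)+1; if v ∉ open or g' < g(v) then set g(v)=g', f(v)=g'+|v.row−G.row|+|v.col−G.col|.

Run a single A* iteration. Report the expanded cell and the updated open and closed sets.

step 1: expand (3,3) (f=4, h=2) → closed; open now [(2,4) g=2 f=6, (2,5) g=1 f=6, (3,2) g=3 f=4, (4,4) g=2 f=6, (4,5) g=1 f=6]

expanded=(3,3); open=[(2,4) g=2 f=6, (2,5) g=1 f=6, (3,2) g=3 f=4, (4,4) g=2 f=6, (4,5) g=1 f=6]; closed=[(3,3), (3,4), (3,5)]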